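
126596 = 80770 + 45826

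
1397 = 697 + 700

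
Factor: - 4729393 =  - 4729393^1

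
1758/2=879 = 879.00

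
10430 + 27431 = 37861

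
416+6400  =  6816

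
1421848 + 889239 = 2311087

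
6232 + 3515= 9747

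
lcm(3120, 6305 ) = 302640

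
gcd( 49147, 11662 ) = 833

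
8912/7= 8912/7  =  1273.14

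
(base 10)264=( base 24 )b0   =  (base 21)CC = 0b100001000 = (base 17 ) f9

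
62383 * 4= 249532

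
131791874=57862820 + 73929054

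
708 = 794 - 86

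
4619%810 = 569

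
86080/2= 43040= 43040.00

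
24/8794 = 12/4397 = 0.00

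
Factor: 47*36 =2^2*3^2*47^1 = 1692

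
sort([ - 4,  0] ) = [  -  4,  0 ] 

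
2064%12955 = 2064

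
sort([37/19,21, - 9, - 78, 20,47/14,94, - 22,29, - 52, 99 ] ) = [ - 78  , - 52,-22, - 9, 37/19, 47/14,20,21,29 , 94,99] 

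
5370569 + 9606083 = 14976652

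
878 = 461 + 417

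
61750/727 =84+682/727 =84.94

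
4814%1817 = 1180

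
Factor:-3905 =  - 5^1*11^1*71^1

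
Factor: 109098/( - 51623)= - 2^1 * 3^2*13^( - 1)*19^( - 1)*29^1=- 522/247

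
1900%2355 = 1900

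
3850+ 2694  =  6544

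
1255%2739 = 1255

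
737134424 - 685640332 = 51494092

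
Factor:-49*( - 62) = 2^1*7^2*31^1 = 3038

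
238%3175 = 238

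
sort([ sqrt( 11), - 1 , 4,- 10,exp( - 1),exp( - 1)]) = [  -  10,-1, exp ( - 1), exp( - 1),sqrt(11 ),4] 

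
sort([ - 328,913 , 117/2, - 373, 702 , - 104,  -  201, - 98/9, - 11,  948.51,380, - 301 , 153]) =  [ - 373, - 328 , - 301, - 201, - 104, - 11, - 98/9, 117/2,153, 380,702, 913,948.51] 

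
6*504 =3024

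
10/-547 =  - 10/547=- 0.02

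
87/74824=87/74824 = 0.00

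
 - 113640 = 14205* (  -  8) 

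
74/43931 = 74/43931 = 0.00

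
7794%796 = 630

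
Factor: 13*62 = 806 =2^1*13^1*31^1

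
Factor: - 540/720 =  - 3/4 = -  2^( - 2 )*3^1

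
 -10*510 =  - 5100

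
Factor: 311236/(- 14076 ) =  - 3^(  -  2 )*199^1 = -199/9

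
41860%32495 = 9365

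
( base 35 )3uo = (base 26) 70h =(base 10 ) 4749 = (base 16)128d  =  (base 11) 3628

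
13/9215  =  13/9215 = 0.00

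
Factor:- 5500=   -  2^2*5^3*11^1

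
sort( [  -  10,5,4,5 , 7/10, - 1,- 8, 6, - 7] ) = [-10, -8,- 7,  -  1,7/10, 4, 5,5, 6]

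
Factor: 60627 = 3^1*7^1*2887^1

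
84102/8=42051/4  =  10512.75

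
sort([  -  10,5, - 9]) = [ - 10, - 9, 5 ] 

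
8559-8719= -160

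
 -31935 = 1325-33260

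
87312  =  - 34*( - 2568)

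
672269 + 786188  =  1458457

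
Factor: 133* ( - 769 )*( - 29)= 7^1 *19^1*29^1*769^1 = 2966033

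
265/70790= 53/14158 = 0.00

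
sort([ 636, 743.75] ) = [636,743.75 ] 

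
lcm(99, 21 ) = 693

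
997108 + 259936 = 1257044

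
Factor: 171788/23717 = 268/37 = 2^2*37^( - 1)*67^1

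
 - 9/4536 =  - 1/504 = - 0.00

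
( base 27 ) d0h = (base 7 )36452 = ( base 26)e14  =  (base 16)2516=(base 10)9494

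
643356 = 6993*92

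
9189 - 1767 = 7422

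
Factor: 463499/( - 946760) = - 2^ ( - 3 )*5^(- 1)*37^1*12527^1*23669^( - 1) 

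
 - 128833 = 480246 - 609079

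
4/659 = 4/659=0.01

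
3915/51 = 76 + 13/17 = 76.76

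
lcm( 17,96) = 1632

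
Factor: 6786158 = 2^1*137^1*24767^1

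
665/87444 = 95/12492 = 0.01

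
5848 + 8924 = 14772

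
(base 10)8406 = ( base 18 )17h0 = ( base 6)102530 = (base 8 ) 20326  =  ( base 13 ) 3a98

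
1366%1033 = 333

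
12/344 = 3/86 = 0.03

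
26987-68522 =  - 41535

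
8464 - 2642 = 5822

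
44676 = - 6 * ( - 7446 ) 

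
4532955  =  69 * 65695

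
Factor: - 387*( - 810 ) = 313470 = 2^1*3^6*5^1*43^1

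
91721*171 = 15684291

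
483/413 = 1  +  10/59= 1.17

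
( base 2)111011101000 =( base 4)323220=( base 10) 3816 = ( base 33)3GL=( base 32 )3n8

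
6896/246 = 3448/123 = 28.03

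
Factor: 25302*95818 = 2^2*3^1*23^1*2083^1*4217^1 = 2424387036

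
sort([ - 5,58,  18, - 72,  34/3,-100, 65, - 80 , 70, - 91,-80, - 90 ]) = [ - 100, - 91, - 90,-80,- 80,-72,-5,34/3,18,58,65, 70]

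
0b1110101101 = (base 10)941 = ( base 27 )17N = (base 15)42b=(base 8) 1655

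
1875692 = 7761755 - 5886063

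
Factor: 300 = 2^2 * 3^1*5^2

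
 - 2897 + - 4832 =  - 7729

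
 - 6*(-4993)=29958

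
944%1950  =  944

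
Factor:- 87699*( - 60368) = 2^4*3^1*7^3*11^1*23^1*31^1*41^1 = 5294213232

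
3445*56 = 192920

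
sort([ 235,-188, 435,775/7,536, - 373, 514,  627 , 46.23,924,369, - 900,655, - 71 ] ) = [ - 900,-373, - 188, - 71,  46.23,775/7,235 , 369,435,514,536, 627, 655 , 924 ] 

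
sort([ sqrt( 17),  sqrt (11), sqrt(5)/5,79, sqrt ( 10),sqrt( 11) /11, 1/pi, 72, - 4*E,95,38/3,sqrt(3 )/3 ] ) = [ - 4*E , sqrt(11 )/11, 1/pi , sqrt( 5) /5, sqrt( 3)/3, sqrt( 10) , sqrt(11 ),sqrt( 17 ) , 38/3, 72,79, 95]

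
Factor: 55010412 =2^2*3^2*107^1*14281^1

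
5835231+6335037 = 12170268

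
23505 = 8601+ 14904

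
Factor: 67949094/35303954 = 33974547/17651977 =3^1 * 7^( - 1 ) * 37^1*  151^1*2027^1 * 2521711^( - 1 )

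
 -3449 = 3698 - 7147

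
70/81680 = 7/8168= 0.00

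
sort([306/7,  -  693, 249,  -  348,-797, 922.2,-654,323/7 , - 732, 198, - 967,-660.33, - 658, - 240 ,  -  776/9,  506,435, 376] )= [ - 967, - 797,-732, - 693, -660.33, - 658, - 654,-348,-240,  -  776/9, 306/7, 323/7, 198,249, 376,435, 506, 922.2]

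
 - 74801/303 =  - 247 + 40/303 = -  246.87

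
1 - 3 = -2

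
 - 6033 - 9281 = -15314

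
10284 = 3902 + 6382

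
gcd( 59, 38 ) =1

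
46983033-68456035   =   - 21473002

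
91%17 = 6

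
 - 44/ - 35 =44/35 = 1.26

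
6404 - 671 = 5733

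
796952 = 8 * 99619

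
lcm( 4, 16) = 16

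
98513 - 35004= 63509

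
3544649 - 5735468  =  -2190819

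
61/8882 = 61/8882 =0.01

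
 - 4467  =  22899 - 27366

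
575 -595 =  - 20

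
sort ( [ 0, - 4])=[ - 4,0] 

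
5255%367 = 117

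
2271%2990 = 2271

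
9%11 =9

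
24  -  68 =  - 44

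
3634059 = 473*7683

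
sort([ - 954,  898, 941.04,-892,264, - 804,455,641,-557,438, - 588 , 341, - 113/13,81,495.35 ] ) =[ - 954, - 892, - 804, - 588,-557, - 113/13,81,264,341, 438,455,495.35,641 , 898,941.04 ]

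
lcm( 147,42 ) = 294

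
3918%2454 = 1464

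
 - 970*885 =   -  858450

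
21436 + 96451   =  117887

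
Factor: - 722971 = -722971^1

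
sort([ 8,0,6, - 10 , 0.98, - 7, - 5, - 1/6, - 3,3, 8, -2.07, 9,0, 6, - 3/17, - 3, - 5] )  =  [ - 10, - 7,- 5,  -  5, - 3, - 3 , - 2.07, - 3/17, - 1/6,0, 0,0.98,3,6,6, 8,  8,9 ] 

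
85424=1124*76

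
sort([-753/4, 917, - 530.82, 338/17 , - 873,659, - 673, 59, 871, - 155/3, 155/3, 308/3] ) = [-873, - 673, - 530.82, -753/4,  -  155/3, 338/17 , 155/3,59,308/3, 659, 871,917 ]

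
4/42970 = 2/21485= 0.00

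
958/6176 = 479/3088 =0.16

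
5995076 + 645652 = 6640728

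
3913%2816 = 1097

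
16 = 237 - 221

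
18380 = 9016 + 9364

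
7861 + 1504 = 9365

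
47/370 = 47/370 = 0.13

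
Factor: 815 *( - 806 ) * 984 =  - 2^4*3^1*5^1 * 13^1*31^1*41^1*163^1 = -646379760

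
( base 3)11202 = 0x80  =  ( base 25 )53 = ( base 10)128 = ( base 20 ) 68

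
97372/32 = 24343/8=3042.88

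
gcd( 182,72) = 2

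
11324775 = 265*42735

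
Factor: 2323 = 23^1*101^1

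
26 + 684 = 710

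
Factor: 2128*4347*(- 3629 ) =-33569759664=-  2^4  *3^3  *7^2*19^2 * 23^1*191^1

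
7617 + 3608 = 11225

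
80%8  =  0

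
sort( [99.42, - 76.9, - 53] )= [ -76.9, -53, 99.42]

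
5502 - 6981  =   - 1479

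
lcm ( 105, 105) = 105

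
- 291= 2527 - 2818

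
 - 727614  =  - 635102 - 92512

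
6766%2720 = 1326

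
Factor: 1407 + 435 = 2^1*3^1*307^1  =  1842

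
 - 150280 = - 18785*8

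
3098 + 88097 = 91195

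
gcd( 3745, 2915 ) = 5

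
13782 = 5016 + 8766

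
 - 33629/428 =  - 33629/428 = -78.57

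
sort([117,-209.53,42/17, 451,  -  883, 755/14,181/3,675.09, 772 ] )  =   [-883, - 209.53, 42/17, 755/14, 181/3, 117,  451 , 675.09, 772 ] 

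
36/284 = 9/71 = 0.13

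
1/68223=1/68223 = 0.00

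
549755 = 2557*215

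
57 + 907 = 964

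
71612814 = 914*78351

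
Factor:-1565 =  - 5^1*313^1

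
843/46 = 843/46 = 18.33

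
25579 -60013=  - 34434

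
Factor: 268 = 2^2*67^1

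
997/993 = 997/993 = 1.00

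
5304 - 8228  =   - 2924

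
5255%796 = 479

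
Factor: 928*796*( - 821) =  - 606462848 = - 2^7 * 29^1*199^1*821^1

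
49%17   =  15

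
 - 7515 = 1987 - 9502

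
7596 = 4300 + 3296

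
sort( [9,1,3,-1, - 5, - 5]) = [ - 5 ,-5,-1,1,3,9 ]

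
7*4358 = 30506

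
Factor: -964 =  - 2^2*241^1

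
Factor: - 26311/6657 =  - 83/21 = -  3^( - 1)*7^( - 1)*83^1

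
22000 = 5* 4400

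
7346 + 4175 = 11521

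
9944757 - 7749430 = 2195327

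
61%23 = 15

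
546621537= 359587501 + 187034036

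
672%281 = 110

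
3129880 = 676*4630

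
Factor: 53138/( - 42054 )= - 163/129 = - 3^( - 1 ) * 43^( -1)*163^1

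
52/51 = 52/51=1.02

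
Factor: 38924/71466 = 2^1*3^ ( - 1 )*37^1*43^ ( - 1 )*263^1*277^ ( - 1 ) = 19462/35733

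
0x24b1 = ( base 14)35cd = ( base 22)J8L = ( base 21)1066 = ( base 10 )9393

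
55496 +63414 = 118910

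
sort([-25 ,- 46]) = [ - 46, - 25] 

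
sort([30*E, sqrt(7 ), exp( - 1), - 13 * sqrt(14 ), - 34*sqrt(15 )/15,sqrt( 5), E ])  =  [ - 13*sqrt(14), - 34*sqrt( 15)/15, exp( -1),sqrt( 5),  sqrt( 7),E, 30 * E]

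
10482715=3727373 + 6755342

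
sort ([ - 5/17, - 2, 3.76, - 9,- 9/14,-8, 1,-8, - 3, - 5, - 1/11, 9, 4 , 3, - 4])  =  [ - 9, - 8, - 8, - 5, - 4, - 3,-2,- 9/14, - 5/17, - 1/11, 1, 3 , 3.76, 4, 9]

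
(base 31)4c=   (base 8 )210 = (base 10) 136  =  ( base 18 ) 7a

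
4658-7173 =-2515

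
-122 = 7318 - 7440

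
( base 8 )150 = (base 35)2y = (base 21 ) 4K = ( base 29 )3H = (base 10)104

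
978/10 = 97 + 4/5 = 97.80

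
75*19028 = 1427100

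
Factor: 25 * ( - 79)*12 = - 23700  =  -2^2*3^1*5^2*79^1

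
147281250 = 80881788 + 66399462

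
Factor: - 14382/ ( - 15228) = 2^(-1)*3^( - 2)  *17^1  =  17/18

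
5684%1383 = 152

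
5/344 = 5/344= 0.01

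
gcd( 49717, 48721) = 83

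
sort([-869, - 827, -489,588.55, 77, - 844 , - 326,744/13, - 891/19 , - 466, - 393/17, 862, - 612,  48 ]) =[-869, - 844, - 827,-612, - 489,-466, - 326, -891/19, - 393/17, 48 , 744/13,77,588.55,862]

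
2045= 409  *5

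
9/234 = 1/26 = 0.04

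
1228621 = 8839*139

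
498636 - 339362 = 159274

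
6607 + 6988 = 13595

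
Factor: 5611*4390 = 24632290 = 2^1*5^1*31^1*181^1*439^1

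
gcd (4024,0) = 4024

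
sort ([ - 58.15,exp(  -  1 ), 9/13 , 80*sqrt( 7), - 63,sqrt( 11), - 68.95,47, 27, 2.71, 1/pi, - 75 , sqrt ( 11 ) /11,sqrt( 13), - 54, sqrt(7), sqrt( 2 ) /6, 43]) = [ - 75, - 68.95, - 63, - 58.15, - 54,sqrt( 2)/6,sqrt( 11 ) /11, 1/pi, exp(  -  1 ),9/13,  sqrt(7 ), 2.71, sqrt( 11), sqrt ( 13), 27, 43, 47, 80*sqrt(7 )]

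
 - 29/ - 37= 29/37= 0.78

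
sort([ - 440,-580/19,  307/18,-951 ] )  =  [-951, - 440, - 580/19, 307/18]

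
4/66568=1/16642 = 0.00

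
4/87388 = 1/21847 = 0.00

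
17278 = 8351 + 8927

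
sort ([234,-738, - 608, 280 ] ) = [-738, - 608, 234,  280 ]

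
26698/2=13349 = 13349.00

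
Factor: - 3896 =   -  2^3*487^1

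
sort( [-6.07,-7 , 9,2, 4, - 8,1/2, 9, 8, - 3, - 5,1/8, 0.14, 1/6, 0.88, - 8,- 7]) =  [ - 8, -8,-7,-7 ,-6.07,-5,-3, 1/8, 0.14,1/6,1/2, 0.88, 2,4, 8, 9, 9] 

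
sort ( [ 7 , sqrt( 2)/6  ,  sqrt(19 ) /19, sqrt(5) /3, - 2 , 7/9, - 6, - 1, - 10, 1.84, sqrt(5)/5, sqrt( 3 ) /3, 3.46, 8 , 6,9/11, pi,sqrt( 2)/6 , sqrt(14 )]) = [ - 10, - 6, - 2, - 1, sqrt( 19)/19 , sqrt( 2 )/6,sqrt( 2)/6,sqrt ( 5)/5, sqrt(3 ) /3,sqrt (5) /3, 7/9,9/11, 1.84, pi, 3.46,sqrt(14),6,7,8 ]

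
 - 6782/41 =-6782/41 = - 165.41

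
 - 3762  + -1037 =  - 4799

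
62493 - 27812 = 34681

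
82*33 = 2706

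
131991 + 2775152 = 2907143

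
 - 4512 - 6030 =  - 10542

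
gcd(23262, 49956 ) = 6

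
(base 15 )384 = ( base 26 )14j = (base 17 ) 2D0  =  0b1100011111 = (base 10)799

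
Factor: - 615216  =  -2^4*3^1*7^1*1831^1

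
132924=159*836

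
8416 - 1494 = 6922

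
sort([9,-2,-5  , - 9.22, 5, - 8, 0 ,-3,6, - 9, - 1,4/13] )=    [-9.22,  -  9, - 8, - 5,-3, - 2,-1,  0,4/13,5,6, 9 ]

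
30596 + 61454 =92050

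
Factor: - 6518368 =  - 2^5*19^1*71^1*151^1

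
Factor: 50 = 2^1*5^2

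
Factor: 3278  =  2^1*11^1*149^1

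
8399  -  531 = 7868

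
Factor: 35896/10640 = 2^(-1)*5^( - 1)*  19^(-1)*641^1   =  641/190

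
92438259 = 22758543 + 69679716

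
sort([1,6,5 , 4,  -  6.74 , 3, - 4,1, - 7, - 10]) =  [ - 10, - 7,-6.74,  -  4,  1,1,3,4, 5, 6]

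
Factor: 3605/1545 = 3^( - 1 )*7^1= 7/3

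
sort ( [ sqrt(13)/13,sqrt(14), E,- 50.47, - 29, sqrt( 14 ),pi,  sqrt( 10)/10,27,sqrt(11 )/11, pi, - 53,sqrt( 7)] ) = [ - 53, - 50.47, - 29,  sqrt(13 ) /13, sqrt(11 )/11, sqrt( 10)/10,sqrt(7 ),  E,pi, pi,sqrt ( 14), sqrt( 14) , 27] 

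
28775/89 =323+28/89=323.31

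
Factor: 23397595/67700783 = 5^1*13^1*17^( - 1 )*73^1*4931^1*3982399^( - 1 ) 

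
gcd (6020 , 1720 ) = 860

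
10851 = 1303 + 9548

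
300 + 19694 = 19994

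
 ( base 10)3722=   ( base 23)70j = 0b111010001010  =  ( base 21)895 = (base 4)322022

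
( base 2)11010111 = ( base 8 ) 327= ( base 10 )215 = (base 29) 7C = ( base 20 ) AF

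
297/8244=33/916 = 0.04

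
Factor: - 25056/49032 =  - 2^2*29^1*227^( - 1 ) = - 116/227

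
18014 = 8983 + 9031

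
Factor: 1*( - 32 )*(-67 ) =2144 = 2^5*67^1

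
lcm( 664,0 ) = 0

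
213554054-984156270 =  - 770602216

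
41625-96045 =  - 54420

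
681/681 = 1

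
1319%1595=1319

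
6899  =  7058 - 159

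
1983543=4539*437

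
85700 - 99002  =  - 13302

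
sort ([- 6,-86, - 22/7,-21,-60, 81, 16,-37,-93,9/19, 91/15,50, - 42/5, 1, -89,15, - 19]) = [ - 93, - 89,-86,-60,-37 ,  -  21,-19, - 42/5,- 6,  -  22/7,  9/19, 1,91/15,  15,16,50, 81 ] 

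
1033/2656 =1033/2656 =0.39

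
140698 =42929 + 97769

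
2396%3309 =2396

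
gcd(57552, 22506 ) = 66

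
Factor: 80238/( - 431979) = - 2^1*43^1*463^ ( - 1) =- 86/463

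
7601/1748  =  4 + 609/1748 = 4.35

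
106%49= 8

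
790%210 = 160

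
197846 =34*5819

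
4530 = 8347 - 3817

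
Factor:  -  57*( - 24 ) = 2^3*3^2 * 19^1   =  1368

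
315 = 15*21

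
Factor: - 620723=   -  251^1*2473^1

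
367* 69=25323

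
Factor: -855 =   -  3^2*5^1*19^1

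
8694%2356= 1626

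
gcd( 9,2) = 1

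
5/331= 5/331=0.02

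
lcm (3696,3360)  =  36960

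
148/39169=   148/39169 = 0.00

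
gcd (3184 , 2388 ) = 796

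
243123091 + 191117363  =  434240454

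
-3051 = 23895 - 26946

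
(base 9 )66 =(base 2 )111100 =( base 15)40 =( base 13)48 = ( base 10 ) 60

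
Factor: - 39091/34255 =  - 5^ ( - 1 ) * 17^( - 1) * 97^1 = - 97/85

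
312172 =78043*4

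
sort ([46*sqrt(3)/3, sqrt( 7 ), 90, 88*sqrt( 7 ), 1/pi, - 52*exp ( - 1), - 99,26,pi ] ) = [ - 99, - 52*exp( - 1), 1/pi, sqrt(7), pi,26 , 46*sqrt(3)/3, 90, 88*sqrt(7 )]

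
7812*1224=9561888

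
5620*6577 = 36962740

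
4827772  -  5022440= - 194668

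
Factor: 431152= 2^4 * 26947^1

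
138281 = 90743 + 47538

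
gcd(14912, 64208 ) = 16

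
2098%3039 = 2098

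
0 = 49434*0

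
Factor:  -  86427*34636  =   - 2^2*3^4 * 7^1*11^1*97^1*1237^1 =- 2993485572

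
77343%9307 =2887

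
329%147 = 35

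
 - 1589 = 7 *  ( - 227)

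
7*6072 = 42504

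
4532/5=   4532/5 = 906.40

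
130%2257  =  130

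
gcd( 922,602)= 2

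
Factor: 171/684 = 1/4 = 2^( - 2 )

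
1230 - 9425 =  - 8195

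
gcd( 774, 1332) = 18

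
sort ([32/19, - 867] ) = [-867,32/19] 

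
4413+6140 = 10553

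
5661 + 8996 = 14657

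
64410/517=124 + 302/517 = 124.58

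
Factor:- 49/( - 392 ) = 1/8 = 2^( - 3 ) 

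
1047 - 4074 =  - 3027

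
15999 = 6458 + 9541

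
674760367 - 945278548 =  - 270518181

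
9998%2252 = 990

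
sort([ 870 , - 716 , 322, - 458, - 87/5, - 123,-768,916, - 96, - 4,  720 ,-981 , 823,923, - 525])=[ - 981, - 768,  -  716, - 525 , - 458, - 123, - 96 , - 87/5, - 4,322,720,823,870, 916,923 ]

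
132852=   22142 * 6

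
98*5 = 490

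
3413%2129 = 1284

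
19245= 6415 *3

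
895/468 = 895/468= 1.91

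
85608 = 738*116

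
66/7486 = 33/3743  =  0.01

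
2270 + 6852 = 9122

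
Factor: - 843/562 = - 2^( - 1)*3^1 = - 3/2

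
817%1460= 817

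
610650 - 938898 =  - 328248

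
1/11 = 1/11  =  0.09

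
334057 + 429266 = 763323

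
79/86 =79/86  =  0.92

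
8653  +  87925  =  96578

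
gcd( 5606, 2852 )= 2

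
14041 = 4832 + 9209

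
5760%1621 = 897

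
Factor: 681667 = 7^1*97381^1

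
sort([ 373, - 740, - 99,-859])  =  [ - 859, - 740, - 99,373 ]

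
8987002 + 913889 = 9900891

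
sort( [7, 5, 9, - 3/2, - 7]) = [ - 7 , - 3/2,5,7, 9] 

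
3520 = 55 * 64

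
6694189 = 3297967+3396222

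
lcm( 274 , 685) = 1370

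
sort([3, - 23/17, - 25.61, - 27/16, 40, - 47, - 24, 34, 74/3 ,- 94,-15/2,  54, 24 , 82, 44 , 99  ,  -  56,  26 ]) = [ - 94 , - 56, - 47 , - 25.61 ,-24, - 15/2,-27/16, - 23/17, 3 , 24, 74/3, 26,34,  40,44,54,82,  99]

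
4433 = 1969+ 2464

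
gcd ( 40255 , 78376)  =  97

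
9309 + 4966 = 14275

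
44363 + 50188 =94551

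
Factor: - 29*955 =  - 5^1*29^1*191^1 = - 27695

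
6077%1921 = 314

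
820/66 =410/33= 12.42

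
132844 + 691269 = 824113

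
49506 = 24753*2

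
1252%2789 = 1252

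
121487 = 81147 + 40340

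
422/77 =5 + 37/77 = 5.48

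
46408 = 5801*8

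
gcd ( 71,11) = 1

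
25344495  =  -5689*(-4455)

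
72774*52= 3784248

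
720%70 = 20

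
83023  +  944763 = 1027786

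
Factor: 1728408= 2^3*3^1*11^1*6547^1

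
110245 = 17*6485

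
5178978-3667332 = 1511646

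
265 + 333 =598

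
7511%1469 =166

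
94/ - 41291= - 1+41197/41291 = -0.00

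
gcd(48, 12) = 12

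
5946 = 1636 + 4310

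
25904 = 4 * 6476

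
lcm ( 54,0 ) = 0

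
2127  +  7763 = 9890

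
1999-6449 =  - 4450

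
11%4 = 3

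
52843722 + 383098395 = 435942117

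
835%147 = 100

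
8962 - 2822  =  6140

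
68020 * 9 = 612180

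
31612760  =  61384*515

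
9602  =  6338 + 3264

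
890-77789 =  - 76899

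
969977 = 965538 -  -4439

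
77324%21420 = 13064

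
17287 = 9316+7971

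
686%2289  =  686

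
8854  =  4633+4221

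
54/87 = 18/29 = 0.62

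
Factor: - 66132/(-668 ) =99 = 3^2*11^1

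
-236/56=-59/14 =-4.21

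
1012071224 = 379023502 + 633047722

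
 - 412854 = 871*( - 474)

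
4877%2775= 2102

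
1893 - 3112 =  - 1219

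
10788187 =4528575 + 6259612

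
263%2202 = 263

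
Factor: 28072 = 2^3*11^2*29^1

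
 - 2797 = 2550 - 5347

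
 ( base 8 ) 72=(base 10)58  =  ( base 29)20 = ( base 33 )1p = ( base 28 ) 22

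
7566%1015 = 461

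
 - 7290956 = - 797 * 9148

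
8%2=0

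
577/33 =17 + 16/33 =17.48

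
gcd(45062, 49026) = 2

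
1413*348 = 491724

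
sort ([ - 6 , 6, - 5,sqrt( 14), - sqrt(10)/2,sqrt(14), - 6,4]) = [ - 6, - 6, - 5, - sqrt ( 10 ) /2, sqrt( 14),sqrt ( 14 ),  4, 6]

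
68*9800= 666400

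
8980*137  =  1230260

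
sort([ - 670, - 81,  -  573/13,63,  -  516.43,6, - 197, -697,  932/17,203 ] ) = [  -  697,-670, - 516.43, - 197, - 81, - 573/13,6,932/17,63,203] 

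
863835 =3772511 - 2908676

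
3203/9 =3203/9 = 355.89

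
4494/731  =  6 + 108/731 =6.15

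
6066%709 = 394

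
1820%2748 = 1820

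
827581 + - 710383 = 117198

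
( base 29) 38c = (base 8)5317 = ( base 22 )5FH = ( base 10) 2767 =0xACF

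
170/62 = 85/31 = 2.74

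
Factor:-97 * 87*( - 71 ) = 599169 = 3^1*29^1*71^1 * 97^1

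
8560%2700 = 460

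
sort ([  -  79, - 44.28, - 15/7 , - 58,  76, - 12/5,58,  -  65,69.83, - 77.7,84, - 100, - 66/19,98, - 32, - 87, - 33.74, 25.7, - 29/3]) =[ - 100, - 87, - 79, - 77.7, - 65, - 58, - 44.28, - 33.74, - 32, - 29/3, - 66/19, - 12/5, - 15/7,25.7,58,  69.83, 76,84,98]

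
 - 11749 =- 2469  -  9280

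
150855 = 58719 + 92136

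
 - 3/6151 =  - 3/6151 = - 0.00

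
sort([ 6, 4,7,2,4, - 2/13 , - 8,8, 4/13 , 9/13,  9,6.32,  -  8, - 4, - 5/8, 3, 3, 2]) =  [ - 8,  -  8, - 4,-5/8, - 2/13, 4/13,9/13,2, 2,3,3, 4, 4,6,6.32,  7,8 , 9]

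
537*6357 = 3413709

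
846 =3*282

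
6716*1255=8428580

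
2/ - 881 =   -  2/881=-  0.00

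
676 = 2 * 338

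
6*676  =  4056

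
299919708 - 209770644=90149064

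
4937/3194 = 4937/3194 = 1.55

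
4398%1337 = 387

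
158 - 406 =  - 248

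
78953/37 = 78953/37=2133.86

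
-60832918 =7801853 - 68634771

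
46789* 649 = 30366061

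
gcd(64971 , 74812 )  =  1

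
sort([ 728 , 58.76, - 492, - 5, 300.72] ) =[- 492,  -  5,58.76 , 300.72, 728 ] 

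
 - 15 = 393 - 408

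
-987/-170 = 5  +  137/170 = 5.81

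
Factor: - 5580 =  - 2^2 *3^2*5^1*31^1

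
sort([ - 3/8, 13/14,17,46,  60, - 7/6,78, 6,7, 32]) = [ -7/6, - 3/8, 13/14,  6,7, 17, 32, 46,60,78]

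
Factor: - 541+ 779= 238 = 2^1*7^1*17^1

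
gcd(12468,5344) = 4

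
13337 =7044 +6293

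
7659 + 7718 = 15377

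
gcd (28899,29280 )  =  3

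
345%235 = 110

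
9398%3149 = 3100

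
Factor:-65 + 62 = -3 = - 3^1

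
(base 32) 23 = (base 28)2b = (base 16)43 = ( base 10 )67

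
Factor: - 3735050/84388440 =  - 373505/8438844 = - 2^( - 2) * 3^(-1 )*5^1*11^1 * 167^( - 1)*4211^(-1)*6791^1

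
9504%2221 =620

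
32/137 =32/137=0.23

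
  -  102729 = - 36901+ -65828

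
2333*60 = 139980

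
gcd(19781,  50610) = 1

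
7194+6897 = 14091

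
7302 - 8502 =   -  1200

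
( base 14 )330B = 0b10001001111111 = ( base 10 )8831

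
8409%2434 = 1107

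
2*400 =800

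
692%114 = 8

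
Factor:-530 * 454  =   - 2^2*5^1*53^1*227^1 = - 240620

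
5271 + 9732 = 15003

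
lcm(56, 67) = 3752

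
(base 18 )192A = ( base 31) 94l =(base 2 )10001001011010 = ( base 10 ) 8794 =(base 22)i3g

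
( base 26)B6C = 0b1110110110100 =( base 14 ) 2ab2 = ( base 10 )7604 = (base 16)1DB4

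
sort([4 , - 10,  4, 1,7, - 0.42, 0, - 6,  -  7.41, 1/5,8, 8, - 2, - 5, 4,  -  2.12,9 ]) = [ - 10,-7.41,-6, - 5, - 2.12, - 2, - 0.42,0,1/5, 1, 4, 4, 4,7, 8,  8, 9] 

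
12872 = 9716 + 3156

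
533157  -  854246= - 321089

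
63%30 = 3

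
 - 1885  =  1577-3462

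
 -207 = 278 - 485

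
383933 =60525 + 323408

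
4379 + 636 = 5015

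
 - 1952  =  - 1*1952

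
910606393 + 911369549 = 1821975942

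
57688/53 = 1088 + 24/53 = 1088.45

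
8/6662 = 4/3331 = 0.00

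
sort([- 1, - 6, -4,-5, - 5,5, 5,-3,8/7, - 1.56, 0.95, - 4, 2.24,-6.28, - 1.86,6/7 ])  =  [-6.28, - 6  , -5,- 5, - 4, - 4, - 3, - 1.86, - 1.56, - 1, 6/7,0.95, 8/7,2.24, 5, 5] 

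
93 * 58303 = 5422179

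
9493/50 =189 + 43/50 = 189.86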